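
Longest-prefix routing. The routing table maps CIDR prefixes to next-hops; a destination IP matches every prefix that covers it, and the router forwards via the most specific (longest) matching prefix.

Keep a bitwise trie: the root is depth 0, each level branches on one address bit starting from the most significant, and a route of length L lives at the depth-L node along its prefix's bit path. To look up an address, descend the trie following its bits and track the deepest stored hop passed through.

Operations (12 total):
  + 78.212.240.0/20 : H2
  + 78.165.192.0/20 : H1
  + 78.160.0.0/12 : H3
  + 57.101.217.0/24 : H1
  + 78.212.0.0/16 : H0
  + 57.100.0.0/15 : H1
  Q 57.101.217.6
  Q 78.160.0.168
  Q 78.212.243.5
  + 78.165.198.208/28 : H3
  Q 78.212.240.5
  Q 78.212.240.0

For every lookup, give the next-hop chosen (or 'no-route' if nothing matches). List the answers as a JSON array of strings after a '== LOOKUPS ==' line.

Process each operation:
  add 78.212.240.0/20 -> H2 at depth 20
  add 78.165.192.0/20 -> H1 at depth 20
  add 78.160.0.0/12 -> H3 at depth 12
  add 57.101.217.0/24 -> H1 at depth 24
  add 78.212.0.0/16 -> H0 at depth 16
  add 57.100.0.0/15 -> H1 at depth 15
  ? 57.101.217.6  path d0:-→d1:-→d2:-→d3:-→d4:-→d5:-→d6:-→d7:-→d8:-→d9:-→d10:-→d11:-→d12:-→d13:-→d14:-→d15:H1→d16:-→d17:-→d18:-→d19:-→d20:-→d21:-→d22:-→d23:-→d24:H1  best=H1
  ? 78.160.0.168  path d0:-→d1:-→d2:-→d3:-→d4:-→d5:-→d6:-→d7:-→d8:-→d9:-→d10:-→d11:-→d12:H3→d13:-  best=H3
  ? 78.212.243.5  path d0:-→d1:-→d2:-→d3:-→d4:-→d5:-→d6:-→d7:-→d8:-→d9:-→d10:-→d11:-→d12:-→d13:-→d14:-→d15:-→d16:H0→d17:-→d18:-→d19:-→d20:H2  best=H2
  add 78.165.198.208/28 -> H3 at depth 28
  ? 78.212.240.5  path d0:-→d1:-→d2:-→d3:-→d4:-→d5:-→d6:-→d7:-→d8:-→d9:-→d10:-→d11:-→d12:-→d13:-→d14:-→d15:-→d16:H0→d17:-→d18:-→d19:-→d20:H2  best=H2
  ? 78.212.240.0  path d0:-→d1:-→d2:-→d3:-→d4:-→d5:-→d6:-→d7:-→d8:-→d9:-→d10:-→d11:-→d12:-→d13:-→d14:-→d15:-→d16:H0→d17:-→d18:-→d19:-→d20:H2  best=H2

== LOOKUPS ==
["H1","H3","H2","H2","H2"]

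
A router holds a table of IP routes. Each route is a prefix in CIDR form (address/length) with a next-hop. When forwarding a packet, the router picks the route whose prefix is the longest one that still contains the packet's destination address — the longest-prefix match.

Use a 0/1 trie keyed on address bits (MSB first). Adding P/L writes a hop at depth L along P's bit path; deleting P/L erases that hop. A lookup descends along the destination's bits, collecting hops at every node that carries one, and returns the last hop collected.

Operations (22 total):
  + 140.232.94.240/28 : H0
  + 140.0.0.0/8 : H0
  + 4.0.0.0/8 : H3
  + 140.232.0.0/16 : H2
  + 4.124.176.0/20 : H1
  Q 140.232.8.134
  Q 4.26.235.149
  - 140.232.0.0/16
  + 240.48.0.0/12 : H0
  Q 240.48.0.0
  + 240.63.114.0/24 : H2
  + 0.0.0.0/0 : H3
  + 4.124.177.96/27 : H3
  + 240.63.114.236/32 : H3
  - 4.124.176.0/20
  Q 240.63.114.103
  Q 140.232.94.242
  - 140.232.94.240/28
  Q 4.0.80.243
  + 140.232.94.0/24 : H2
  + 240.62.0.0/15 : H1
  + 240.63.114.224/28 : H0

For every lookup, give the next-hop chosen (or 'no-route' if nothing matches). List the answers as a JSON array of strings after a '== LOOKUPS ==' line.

Trace:
  + 140.232.94.240/28 (H0) depth=28
  + 140.0.0.0/8 (H0) depth=8
  + 4.0.0.0/8 (H3) depth=8
  + 140.232.0.0/16 (H2) depth=16
  + 4.124.176.0/20 (H1) depth=20
  Q 140.232.8.134: descend 10001100111010000 ; hops seen [H0,H2] ; pick H2
  Q 4.26.235.149: descend 000001000 ; hops seen [H3] ; pick H3
  del 140.232.0.0/16 (clear depth 16)
  + 240.48.0.0/12 (H0) depth=12
  Q 240.48.0.0: descend 111100000011 ; hops seen [H0] ; pick H0
  + 240.63.114.0/24 (H2) depth=24
  + 0.0.0.0/0 (H3) depth=0
  + 4.124.177.96/27 (H3) depth=27
  + 240.63.114.236/32 (H3) depth=32
  del 4.124.176.0/20 (clear depth 20)
  Q 240.63.114.103: descend 111100000011111101110010 ; hops seen [H3,H0,H2] ; pick H2
  Q 140.232.94.242: descend 1000110011101000010111101111 ; hops seen [H3,H0,H0] ; pick H0
  del 140.232.94.240/28 (clear depth 28)
  Q 4.0.80.243: descend 000001000 ; hops seen [H3,H3] ; pick H3
  + 140.232.94.0/24 (H2) depth=24
  + 240.62.0.0/15 (H1) depth=15
  + 240.63.114.224/28 (H0) depth=28

== LOOKUPS ==
["H2","H3","H0","H2","H0","H3"]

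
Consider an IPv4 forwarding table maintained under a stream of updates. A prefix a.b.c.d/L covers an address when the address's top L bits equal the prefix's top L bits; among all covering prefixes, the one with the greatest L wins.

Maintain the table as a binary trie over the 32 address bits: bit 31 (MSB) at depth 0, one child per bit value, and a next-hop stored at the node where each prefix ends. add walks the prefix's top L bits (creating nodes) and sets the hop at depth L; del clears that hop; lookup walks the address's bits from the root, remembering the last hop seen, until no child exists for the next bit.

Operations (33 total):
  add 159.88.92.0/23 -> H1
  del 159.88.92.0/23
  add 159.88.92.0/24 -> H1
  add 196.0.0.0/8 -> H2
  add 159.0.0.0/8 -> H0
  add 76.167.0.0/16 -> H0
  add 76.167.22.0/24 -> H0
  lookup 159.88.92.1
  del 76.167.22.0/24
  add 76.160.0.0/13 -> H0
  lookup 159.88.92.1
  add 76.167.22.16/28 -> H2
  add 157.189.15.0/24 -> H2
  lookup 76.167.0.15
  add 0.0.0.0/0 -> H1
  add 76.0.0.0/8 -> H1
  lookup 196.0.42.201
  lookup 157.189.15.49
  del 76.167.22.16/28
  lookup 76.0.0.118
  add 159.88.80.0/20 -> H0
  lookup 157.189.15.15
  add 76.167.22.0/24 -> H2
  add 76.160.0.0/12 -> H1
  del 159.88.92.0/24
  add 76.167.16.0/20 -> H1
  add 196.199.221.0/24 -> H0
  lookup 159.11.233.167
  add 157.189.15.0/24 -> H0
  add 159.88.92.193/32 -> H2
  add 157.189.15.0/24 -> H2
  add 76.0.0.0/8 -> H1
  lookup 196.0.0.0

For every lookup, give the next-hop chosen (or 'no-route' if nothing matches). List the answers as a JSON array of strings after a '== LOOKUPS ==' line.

Process each operation:
  + 159.88.92.0/23 (H1) depth=23
  - 159.88.92.0/23 clear@23
  + 159.88.92.0/24 (H1) depth=24
  + 196.0.0.0/8 (H2) depth=8
  + 159.0.0.0/8 (H0) depth=8
  + 76.167.0.0/16 (H0) depth=16
  + 76.167.22.0/24 (H0) depth=24
  Q 159.88.92.1: descend 100111110101100001011100 ; hops seen [H0,H1] ; pick H1
  - 76.167.22.0/24 clear@24
  + 76.160.0.0/13 (H0) depth=13
  Q 159.88.92.1: descend 100111110101100001011100 ; hops seen [H0,H1] ; pick H1
  + 76.167.22.16/28 (H2) depth=28
  + 157.189.15.0/24 (H2) depth=24
  Q 76.167.0.15: descend 0100110010100111000 ; hops seen [H0,H0] ; pick H0
  + 0.0.0.0/0 (H1) depth=0
  + 76.0.0.0/8 (H1) depth=8
  Q 196.0.42.201: descend 11000100 ; hops seen [H1,H2] ; pick H2
  Q 157.189.15.49: descend 100111011011110100001111 ; hops seen [H1,H2] ; pick H2
  - 76.167.22.16/28 clear@28
  Q 76.0.0.118: descend 01001100 ; hops seen [H1,H1] ; pick H1
  + 159.88.80.0/20 (H0) depth=20
  Q 157.189.15.15: descend 100111011011110100001111 ; hops seen [H1,H2] ; pick H2
  + 76.167.22.0/24 (H2) depth=24
  + 76.160.0.0/12 (H1) depth=12
  - 159.88.92.0/24 clear@24
  + 76.167.16.0/20 (H1) depth=20
  + 196.199.221.0/24 (H0) depth=24
  Q 159.11.233.167: descend 100111110 ; hops seen [H1,H0] ; pick H0
  + 157.189.15.0/24 (H0) depth=24
  + 159.88.92.193/32 (H2) depth=32
  + 157.189.15.0/24 (H2) depth=24
  + 76.0.0.0/8 (H1) depth=8
  Q 196.0.0.0: descend 11000100 ; hops seen [H1,H2] ; pick H2

== LOOKUPS ==
["H1","H1","H0","H2","H2","H1","H2","H0","H2"]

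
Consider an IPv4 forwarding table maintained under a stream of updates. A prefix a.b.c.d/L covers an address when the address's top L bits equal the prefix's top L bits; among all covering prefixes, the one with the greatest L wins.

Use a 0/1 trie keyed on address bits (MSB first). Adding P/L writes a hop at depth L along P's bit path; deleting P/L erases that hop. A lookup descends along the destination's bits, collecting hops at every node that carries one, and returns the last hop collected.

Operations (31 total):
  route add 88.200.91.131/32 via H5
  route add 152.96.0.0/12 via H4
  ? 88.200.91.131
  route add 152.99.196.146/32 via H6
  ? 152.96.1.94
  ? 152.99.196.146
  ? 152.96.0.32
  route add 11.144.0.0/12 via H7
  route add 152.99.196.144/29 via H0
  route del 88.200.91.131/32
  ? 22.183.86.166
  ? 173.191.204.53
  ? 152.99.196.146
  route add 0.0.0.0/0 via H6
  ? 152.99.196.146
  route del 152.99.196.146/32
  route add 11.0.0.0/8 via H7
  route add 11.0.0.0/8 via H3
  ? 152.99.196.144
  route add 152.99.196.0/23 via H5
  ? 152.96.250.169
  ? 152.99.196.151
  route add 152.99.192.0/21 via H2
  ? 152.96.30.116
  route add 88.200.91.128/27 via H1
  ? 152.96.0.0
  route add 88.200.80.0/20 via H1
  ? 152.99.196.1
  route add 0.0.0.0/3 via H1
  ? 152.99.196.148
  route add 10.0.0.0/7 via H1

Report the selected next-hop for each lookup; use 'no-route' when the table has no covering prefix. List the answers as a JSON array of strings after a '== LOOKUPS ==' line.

Apply in order:
  add 88.200.91.131/32 -> H5 at depth 32
  add 152.96.0.0/12 -> H4 at depth 12
  ? 88.200.91.131  path d0:-→d1:-→d2:-→d3:-→d4:-→d5:-→d6:-→d7:-→d8:-→d9:-→d10:-→d11:-→d12:-→d13:-→d14:-→d15:-→d16:-→d17:-→d18:-→d19:-→d20:-→d21:-→d22:-→d23:-→d24:-→d25:-→d26:-→d27:-→d28:-→d29:-→d30:-→d31:-→d32:H5  best=H5
  add 152.99.196.146/32 -> H6 at depth 32
  ? 152.96.1.94  path d0:-→d1:-→d2:-→d3:-→d4:-→d5:-→d6:-→d7:-→d8:-→d9:-→d10:-→d11:-→d12:H4→d13:-→d14:-  best=H4
  ? 152.99.196.146  path d0:-→d1:-→d2:-→d3:-→d4:-→d5:-→d6:-→d7:-→d8:-→d9:-→d10:-→d11:-→d12:H4→d13:-→d14:-→d15:-→d16:-→d17:-→d18:-→d19:-→d20:-→d21:-→d22:-→d23:-→d24:-→d25:-→d26:-→d27:-→d28:-→d29:-→d30:-→d31:-→d32:H6  best=H6
  ? 152.96.0.32  path d0:-→d1:-→d2:-→d3:-→d4:-→d5:-→d6:-→d7:-→d8:-→d9:-→d10:-→d11:-→d12:H4→d13:-→d14:-  best=H4
  add 11.144.0.0/12 -> H7 at depth 12
  add 152.99.196.144/29 -> H0 at depth 29
  del 88.200.91.131/32 (clear depth 32)
  ? 22.183.86.166  path d0:-→d1:-→d2:-→d3:-  best=no-route
  ? 173.191.204.53  path d0:-→d1:-→d2:-  best=no-route
  ? 152.99.196.146  path d0:-→d1:-→d2:-→d3:-→d4:-→d5:-→d6:-→d7:-→d8:-→d9:-→d10:-→d11:-→d12:H4→d13:-→d14:-→d15:-→d16:-→d17:-→d18:-→d19:-→d20:-→d21:-→d22:-→d23:-→d24:-→d25:-→d26:-→d27:-→d28:-→d29:H0→d30:-→d31:-→d32:H6  best=H6
  add 0.0.0.0/0 -> H6 at depth 0
  ? 152.99.196.146  path d0:H6→d1:-→d2:-→d3:-→d4:-→d5:-→d6:-→d7:-→d8:-→d9:-→d10:-→d11:-→d12:H4→d13:-→d14:-→d15:-→d16:-→d17:-→d18:-→d19:-→d20:-→d21:-→d22:-→d23:-→d24:-→d25:-→d26:-→d27:-→d28:-→d29:H0→d30:-→d31:-→d32:H6  best=H6
  del 152.99.196.146/32 (clear depth 32)
  add 11.0.0.0/8 -> H7 at depth 8
  add 11.0.0.0/8 -> H3 at depth 8
  ? 152.99.196.144  path d0:H6→d1:-→d2:-→d3:-→d4:-→d5:-→d6:-→d7:-→d8:-→d9:-→d10:-→d11:-→d12:H4→d13:-→d14:-→d15:-→d16:-→d17:-→d18:-→d19:-→d20:-→d21:-→d22:-→d23:-→d24:-→d25:-→d26:-→d27:-→d28:-→d29:H0→d30:-  best=H0
  add 152.99.196.0/23 -> H5 at depth 23
  ? 152.96.250.169  path d0:H6→d1:-→d2:-→d3:-→d4:-→d5:-→d6:-→d7:-→d8:-→d9:-→d10:-→d11:-→d12:H4→d13:-→d14:-  best=H4
  ? 152.99.196.151  path d0:H6→d1:-→d2:-→d3:-→d4:-→d5:-→d6:-→d7:-→d8:-→d9:-→d10:-→d11:-→d12:H4→d13:-→d14:-→d15:-→d16:-→d17:-→d18:-→d19:-→d20:-→d21:-→d22:-→d23:H5→d24:-→d25:-→d26:-→d27:-→d28:-→d29:H0  best=H0
  add 152.99.192.0/21 -> H2 at depth 21
  ? 152.96.30.116  path d0:H6→d1:-→d2:-→d3:-→d4:-→d5:-→d6:-→d7:-→d8:-→d9:-→d10:-→d11:-→d12:H4→d13:-→d14:-  best=H4
  add 88.200.91.128/27 -> H1 at depth 27
  ? 152.96.0.0  path d0:H6→d1:-→d2:-→d3:-→d4:-→d5:-→d6:-→d7:-→d8:-→d9:-→d10:-→d11:-→d12:H4→d13:-→d14:-  best=H4
  add 88.200.80.0/20 -> H1 at depth 20
  ? 152.99.196.1  path d0:H6→d1:-→d2:-→d3:-→d4:-→d5:-→d6:-→d7:-→d8:-→d9:-→d10:-→d11:-→d12:H4→d13:-→d14:-→d15:-→d16:-→d17:-→d18:-→d19:-→d20:-→d21:H2→d22:-→d23:H5→d24:-  best=H5
  add 0.0.0.0/3 -> H1 at depth 3
  ? 152.99.196.148  path d0:H6→d1:-→d2:-→d3:-→d4:-→d5:-→d6:-→d7:-→d8:-→d9:-→d10:-→d11:-→d12:H4→d13:-→d14:-→d15:-→d16:-→d17:-→d18:-→d19:-→d20:-→d21:H2→d22:-→d23:H5→d24:-→d25:-→d26:-→d27:-→d28:-→d29:H0  best=H0
  add 10.0.0.0/7 -> H1 at depth 7

== LOOKUPS ==
["H5","H4","H6","H4","no-route","no-route","H6","H6","H0","H4","H0","H4","H4","H5","H0"]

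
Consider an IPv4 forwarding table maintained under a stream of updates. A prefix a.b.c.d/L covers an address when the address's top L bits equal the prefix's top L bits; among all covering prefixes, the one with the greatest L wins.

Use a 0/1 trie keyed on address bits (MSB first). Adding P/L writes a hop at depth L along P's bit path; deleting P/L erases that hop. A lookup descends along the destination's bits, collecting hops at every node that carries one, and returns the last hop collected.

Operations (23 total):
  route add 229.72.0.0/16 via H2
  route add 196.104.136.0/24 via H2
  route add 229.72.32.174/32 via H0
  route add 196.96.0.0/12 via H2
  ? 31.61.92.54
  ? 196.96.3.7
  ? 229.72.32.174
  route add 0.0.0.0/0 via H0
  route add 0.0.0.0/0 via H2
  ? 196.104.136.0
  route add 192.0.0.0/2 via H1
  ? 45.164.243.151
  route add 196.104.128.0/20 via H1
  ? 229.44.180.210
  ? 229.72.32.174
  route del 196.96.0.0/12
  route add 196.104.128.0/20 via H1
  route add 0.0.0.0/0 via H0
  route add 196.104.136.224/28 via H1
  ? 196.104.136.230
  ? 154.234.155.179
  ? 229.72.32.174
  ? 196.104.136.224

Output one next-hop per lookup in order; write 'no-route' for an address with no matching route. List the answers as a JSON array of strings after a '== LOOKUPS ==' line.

Trace:
  + 229.72.0.0/16 (H2) depth=16
  + 196.104.136.0/24 (H2) depth=24
  + 229.72.32.174/32 (H0) depth=32
  + 196.96.0.0/12 (H2) depth=12
  Q 31.61.92.54: descend ε ; hops seen [∅] ; pick no-route
  Q 196.96.3.7: descend 110001000110 ; hops seen [H2] ; pick H2
  Q 229.72.32.174: descend 11100101010010000010000010101110 ; hops seen [H2,H0] ; pick H0
  + 0.0.0.0/0 (H0) depth=0
  + 0.0.0.0/0 (H2) depth=0
  Q 196.104.136.0: descend 110001000110100010001000 ; hops seen [H2,H2,H2] ; pick H2
  + 192.0.0.0/2 (H1) depth=2
  Q 45.164.243.151: descend ε ; hops seen [H2] ; pick H2
  + 196.104.128.0/20 (H1) depth=20
  Q 229.44.180.210: descend 111001010 ; hops seen [H2,H1] ; pick H1
  Q 229.72.32.174: descend 11100101010010000010000010101110 ; hops seen [H2,H1,H2,H0] ; pick H0
  - 196.96.0.0/12 clear@12
  + 196.104.128.0/20 (H1) depth=20
  + 0.0.0.0/0 (H0) depth=0
  + 196.104.136.224/28 (H1) depth=28
  Q 196.104.136.230: descend 1100010001101000100010001110 ; hops seen [H0,H1,H1,H2,H1] ; pick H1
  Q 154.234.155.179: descend 1 ; hops seen [H0] ; pick H0
  Q 229.72.32.174: descend 11100101010010000010000010101110 ; hops seen [H0,H1,H2,H0] ; pick H0
  Q 196.104.136.224: descend 1100010001101000100010001110 ; hops seen [H0,H1,H1,H2,H1] ; pick H1

== LOOKUPS ==
["no-route","H2","H0","H2","H2","H1","H0","H1","H0","H0","H1"]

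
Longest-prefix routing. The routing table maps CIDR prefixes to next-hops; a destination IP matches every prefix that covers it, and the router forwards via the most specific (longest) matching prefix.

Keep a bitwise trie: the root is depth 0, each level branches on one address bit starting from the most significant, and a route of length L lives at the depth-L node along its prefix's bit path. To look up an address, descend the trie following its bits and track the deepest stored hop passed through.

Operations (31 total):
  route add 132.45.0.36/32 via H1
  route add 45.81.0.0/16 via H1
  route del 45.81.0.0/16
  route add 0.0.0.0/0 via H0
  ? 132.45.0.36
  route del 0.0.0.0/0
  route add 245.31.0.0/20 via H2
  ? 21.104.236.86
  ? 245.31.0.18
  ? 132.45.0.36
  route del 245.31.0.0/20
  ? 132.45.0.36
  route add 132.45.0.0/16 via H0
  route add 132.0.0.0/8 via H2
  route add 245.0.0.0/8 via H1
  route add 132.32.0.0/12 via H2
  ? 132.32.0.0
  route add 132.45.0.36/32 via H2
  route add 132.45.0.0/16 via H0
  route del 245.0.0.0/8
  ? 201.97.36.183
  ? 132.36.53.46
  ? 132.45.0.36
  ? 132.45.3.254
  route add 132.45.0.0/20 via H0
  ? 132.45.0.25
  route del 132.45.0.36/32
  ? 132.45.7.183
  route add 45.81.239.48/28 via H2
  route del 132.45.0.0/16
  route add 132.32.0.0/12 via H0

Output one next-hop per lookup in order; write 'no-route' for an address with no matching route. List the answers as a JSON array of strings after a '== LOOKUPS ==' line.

Trace:
  add 132.45.0.36/32 -> H1 at depth 32
  add 45.81.0.0/16 -> H1 at depth 16
  - 45.81.0.0/16 clear@16
  add 0.0.0.0/0 -> H0 at depth 0
  ? 132.45.0.36  path d0:H0→d1:-→d2:-→d3:-→d4:-→d5:-→d6:-→d7:-→d8:-→d9:-→d10:-→d11:-→d12:-→d13:-→d14:-→d15:-→d16:-→d17:-→d18:-→d19:-→d20:-→d21:-→d22:-→d23:-→d24:-→d25:-→d26:-→d27:-→d28:-→d29:-→d30:-→d31:-→d32:H1  best=H1
  - 0.0.0.0/0 clear@0
  add 245.31.0.0/20 -> H2 at depth 20
  ? 21.104.236.86  path d0:-→d1:-→d2:-  best=no-route
  ? 245.31.0.18  path d0:-→d1:-→d2:-→d3:-→d4:-→d5:-→d6:-→d7:-→d8:-→d9:-→d10:-→d11:-→d12:-→d13:-→d14:-→d15:-→d16:-→d17:-→d18:-→d19:-→d20:H2  best=H2
  ? 132.45.0.36  path d0:-→d1:-→d2:-→d3:-→d4:-→d5:-→d6:-→d7:-→d8:-→d9:-→d10:-→d11:-→d12:-→d13:-→d14:-→d15:-→d16:-→d17:-→d18:-→d19:-→d20:-→d21:-→d22:-→d23:-→d24:-→d25:-→d26:-→d27:-→d28:-→d29:-→d30:-→d31:-→d32:H1  best=H1
  - 245.31.0.0/20 clear@20
  ? 132.45.0.36  path d0:-→d1:-→d2:-→d3:-→d4:-→d5:-→d6:-→d7:-→d8:-→d9:-→d10:-→d11:-→d12:-→d13:-→d14:-→d15:-→d16:-→d17:-→d18:-→d19:-→d20:-→d21:-→d22:-→d23:-→d24:-→d25:-→d26:-→d27:-→d28:-→d29:-→d30:-→d31:-→d32:H1  best=H1
  add 132.45.0.0/16 -> H0 at depth 16
  add 132.0.0.0/8 -> H2 at depth 8
  add 245.0.0.0/8 -> H1 at depth 8
  add 132.32.0.0/12 -> H2 at depth 12
  ? 132.32.0.0  path d0:-→d1:-→d2:-→d3:-→d4:-→d5:-→d6:-→d7:-→d8:H2→d9:-→d10:-→d11:-→d12:H2  best=H2
  add 132.45.0.36/32 -> H2 at depth 32
  add 132.45.0.0/16 -> H0 at depth 16
  - 245.0.0.0/8 clear@8
  ? 201.97.36.183  path d0:-→d1:-→d2:-  best=no-route
  ? 132.36.53.46  path d0:-→d1:-→d2:-→d3:-→d4:-→d5:-→d6:-→d7:-→d8:H2→d9:-→d10:-→d11:-→d12:H2  best=H2
  ? 132.45.0.36  path d0:-→d1:-→d2:-→d3:-→d4:-→d5:-→d6:-→d7:-→d8:H2→d9:-→d10:-→d11:-→d12:H2→d13:-→d14:-→d15:-→d16:H0→d17:-→d18:-→d19:-→d20:-→d21:-→d22:-→d23:-→d24:-→d25:-→d26:-→d27:-→d28:-→d29:-→d30:-→d31:-→d32:H2  best=H2
  ? 132.45.3.254  path d0:-→d1:-→d2:-→d3:-→d4:-→d5:-→d6:-→d7:-→d8:H2→d9:-→d10:-→d11:-→d12:H2→d13:-→d14:-→d15:-→d16:H0→d17:-→d18:-→d19:-→d20:-→d21:-→d22:-  best=H0
  add 132.45.0.0/20 -> H0 at depth 20
  ? 132.45.0.25  path d0:-→d1:-→d2:-→d3:-→d4:-→d5:-→d6:-→d7:-→d8:H2→d9:-→d10:-→d11:-→d12:H2→d13:-→d14:-→d15:-→d16:H0→d17:-→d18:-→d19:-→d20:H0→d21:-→d22:-→d23:-→d24:-→d25:-→d26:-  best=H0
  - 132.45.0.36/32 clear@32
  ? 132.45.7.183  path d0:-→d1:-→d2:-→d3:-→d4:-→d5:-→d6:-→d7:-→d8:H2→d9:-→d10:-→d11:-→d12:H2→d13:-→d14:-→d15:-→d16:H0→d17:-→d18:-→d19:-→d20:H0→d21:-  best=H0
  add 45.81.239.48/28 -> H2 at depth 28
  - 132.45.0.0/16 clear@16
  add 132.32.0.0/12 -> H0 at depth 12

== LOOKUPS ==
["H1","no-route","H2","H1","H1","H2","no-route","H2","H2","H0","H0","H0"]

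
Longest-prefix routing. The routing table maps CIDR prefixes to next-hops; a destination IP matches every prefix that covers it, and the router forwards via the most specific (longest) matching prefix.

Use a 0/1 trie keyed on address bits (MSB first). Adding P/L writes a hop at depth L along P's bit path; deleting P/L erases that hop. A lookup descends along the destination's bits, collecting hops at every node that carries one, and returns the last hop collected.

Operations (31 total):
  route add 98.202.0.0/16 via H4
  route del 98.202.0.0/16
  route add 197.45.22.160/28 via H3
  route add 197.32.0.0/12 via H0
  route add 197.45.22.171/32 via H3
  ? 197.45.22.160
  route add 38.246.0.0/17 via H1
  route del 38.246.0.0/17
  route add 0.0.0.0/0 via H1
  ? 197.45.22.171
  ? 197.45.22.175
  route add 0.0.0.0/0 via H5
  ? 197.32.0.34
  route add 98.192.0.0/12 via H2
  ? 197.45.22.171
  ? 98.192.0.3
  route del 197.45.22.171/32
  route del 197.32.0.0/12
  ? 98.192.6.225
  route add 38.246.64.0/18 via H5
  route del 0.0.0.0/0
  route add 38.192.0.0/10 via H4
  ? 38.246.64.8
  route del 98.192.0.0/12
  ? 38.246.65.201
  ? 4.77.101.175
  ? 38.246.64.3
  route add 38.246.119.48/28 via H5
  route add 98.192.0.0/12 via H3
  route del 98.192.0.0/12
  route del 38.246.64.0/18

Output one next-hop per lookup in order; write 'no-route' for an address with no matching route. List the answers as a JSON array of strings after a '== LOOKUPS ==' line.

Process each operation:
  add 98.202.0.0/16 -> H4 at depth 16
  - 98.202.0.0/16 clear@16
  add 197.45.22.160/28 -> H3 at depth 28
  add 197.32.0.0/12 -> H0 at depth 12
  add 197.45.22.171/32 -> H3 at depth 32
  ? 197.45.22.160  path d0:-→d1:-→d2:-→d3:-→d4:-→d5:-→d6:-→d7:-→d8:-→d9:-→d10:-→d11:-→d12:H0→d13:-→d14:-→d15:-→d16:-→d17:-→d18:-→d19:-→d20:-→d21:-→d22:-→d23:-→d24:-→d25:-→d26:-→d27:-→d28:H3  best=H3
  add 38.246.0.0/17 -> H1 at depth 17
  - 38.246.0.0/17 clear@17
  add 0.0.0.0/0 -> H1 at depth 0
  ? 197.45.22.171  path d0:H1→d1:-→d2:-→d3:-→d4:-→d5:-→d6:-→d7:-→d8:-→d9:-→d10:-→d11:-→d12:H0→d13:-→d14:-→d15:-→d16:-→d17:-→d18:-→d19:-→d20:-→d21:-→d22:-→d23:-→d24:-→d25:-→d26:-→d27:-→d28:H3→d29:-→d30:-→d31:-→d32:H3  best=H3
  ? 197.45.22.175  path d0:H1→d1:-→d2:-→d3:-→d4:-→d5:-→d6:-→d7:-→d8:-→d9:-→d10:-→d11:-→d12:H0→d13:-→d14:-→d15:-→d16:-→d17:-→d18:-→d19:-→d20:-→d21:-→d22:-→d23:-→d24:-→d25:-→d26:-→d27:-→d28:H3→d29:-  best=H3
  add 0.0.0.0/0 -> H5 at depth 0
  ? 197.32.0.34  path d0:H5→d1:-→d2:-→d3:-→d4:-→d5:-→d6:-→d7:-→d8:-→d9:-→d10:-→d11:-→d12:H0  best=H0
  add 98.192.0.0/12 -> H2 at depth 12
  ? 197.45.22.171  path d0:H5→d1:-→d2:-→d3:-→d4:-→d5:-→d6:-→d7:-→d8:-→d9:-→d10:-→d11:-→d12:H0→d13:-→d14:-→d15:-→d16:-→d17:-→d18:-→d19:-→d20:-→d21:-→d22:-→d23:-→d24:-→d25:-→d26:-→d27:-→d28:H3→d29:-→d30:-→d31:-→d32:H3  best=H3
  ? 98.192.0.3  path d0:H5→d1:-→d2:-→d3:-→d4:-→d5:-→d6:-→d7:-→d8:-→d9:-→d10:-→d11:-→d12:H2  best=H2
  - 197.45.22.171/32 clear@32
  - 197.32.0.0/12 clear@12
  ? 98.192.6.225  path d0:H5→d1:-→d2:-→d3:-→d4:-→d5:-→d6:-→d7:-→d8:-→d9:-→d10:-→d11:-→d12:H2  best=H2
  add 38.246.64.0/18 -> H5 at depth 18
  - 0.0.0.0/0 clear@0
  add 38.192.0.0/10 -> H4 at depth 10
  ? 38.246.64.8  path d0:-→d1:-→d2:-→d3:-→d4:-→d5:-→d6:-→d7:-→d8:-→d9:-→d10:H4→d11:-→d12:-→d13:-→d14:-→d15:-→d16:-→d17:-→d18:H5  best=H5
  - 98.192.0.0/12 clear@12
  ? 38.246.65.201  path d0:-→d1:-→d2:-→d3:-→d4:-→d5:-→d6:-→d7:-→d8:-→d9:-→d10:H4→d11:-→d12:-→d13:-→d14:-→d15:-→d16:-→d17:-→d18:H5  best=H5
  ? 4.77.101.175  path d0:-→d1:-→d2:-  best=no-route
  ? 38.246.64.3  path d0:-→d1:-→d2:-→d3:-→d4:-→d5:-→d6:-→d7:-→d8:-→d9:-→d10:H4→d11:-→d12:-→d13:-→d14:-→d15:-→d16:-→d17:-→d18:H5  best=H5
  add 38.246.119.48/28 -> H5 at depth 28
  add 98.192.0.0/12 -> H3 at depth 12
  - 98.192.0.0/12 clear@12
  - 38.246.64.0/18 clear@18

== LOOKUPS ==
["H3","H3","H3","H0","H3","H2","H2","H5","H5","no-route","H5"]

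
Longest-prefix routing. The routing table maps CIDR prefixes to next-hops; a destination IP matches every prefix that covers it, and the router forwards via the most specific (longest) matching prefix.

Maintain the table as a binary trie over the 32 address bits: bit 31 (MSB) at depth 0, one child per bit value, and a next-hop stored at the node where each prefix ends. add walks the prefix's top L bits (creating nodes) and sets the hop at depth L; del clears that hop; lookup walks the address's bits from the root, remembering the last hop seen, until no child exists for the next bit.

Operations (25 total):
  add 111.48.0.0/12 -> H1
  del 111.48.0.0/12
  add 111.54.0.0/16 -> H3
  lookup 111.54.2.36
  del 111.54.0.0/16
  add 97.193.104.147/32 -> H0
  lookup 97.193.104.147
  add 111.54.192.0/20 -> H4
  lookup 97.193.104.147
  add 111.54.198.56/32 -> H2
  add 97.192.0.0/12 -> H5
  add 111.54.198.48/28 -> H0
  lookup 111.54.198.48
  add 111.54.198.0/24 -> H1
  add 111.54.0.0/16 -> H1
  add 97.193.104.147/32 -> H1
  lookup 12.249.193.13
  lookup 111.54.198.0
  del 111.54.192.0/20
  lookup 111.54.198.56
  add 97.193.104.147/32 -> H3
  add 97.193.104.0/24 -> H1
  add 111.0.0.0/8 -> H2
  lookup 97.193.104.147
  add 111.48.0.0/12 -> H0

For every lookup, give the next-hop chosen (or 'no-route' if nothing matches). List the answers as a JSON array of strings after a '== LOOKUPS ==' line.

Apply in order:
  + 111.48.0.0/12 (H1) depth=12
  - 111.48.0.0/12 clear@12
  + 111.54.0.0/16 (H3) depth=16
  Q 111.54.2.36: descend 0110111100110110 ; hops seen [H3] ; pick H3
  - 111.54.0.0/16 clear@16
  + 97.193.104.147/32 (H0) depth=32
  Q 97.193.104.147: descend 01100001110000010110100010010011 ; hops seen [H0] ; pick H0
  + 111.54.192.0/20 (H4) depth=20
  Q 97.193.104.147: descend 01100001110000010110100010010011 ; hops seen [H0] ; pick H0
  + 111.54.198.56/32 (H2) depth=32
  + 97.192.0.0/12 (H5) depth=12
  + 111.54.198.48/28 (H0) depth=28
  Q 111.54.198.48: descend 0110111100110110110001100011 ; hops seen [H4,H0] ; pick H0
  + 111.54.198.0/24 (H1) depth=24
  + 111.54.0.0/16 (H1) depth=16
  + 97.193.104.147/32 (H1) depth=32
  Q 12.249.193.13: descend 0 ; hops seen [∅] ; pick no-route
  Q 111.54.198.0: descend 01101111001101101100011000 ; hops seen [H1,H4,H1] ; pick H1
  - 111.54.192.0/20 clear@20
  Q 111.54.198.56: descend 01101111001101101100011000111000 ; hops seen [H1,H1,H0,H2] ; pick H2
  + 97.193.104.147/32 (H3) depth=32
  + 97.193.104.0/24 (H1) depth=24
  + 111.0.0.0/8 (H2) depth=8
  Q 97.193.104.147: descend 01100001110000010110100010010011 ; hops seen [H5,H1,H3] ; pick H3
  + 111.48.0.0/12 (H0) depth=12

== LOOKUPS ==
["H3","H0","H0","H0","no-route","H1","H2","H3"]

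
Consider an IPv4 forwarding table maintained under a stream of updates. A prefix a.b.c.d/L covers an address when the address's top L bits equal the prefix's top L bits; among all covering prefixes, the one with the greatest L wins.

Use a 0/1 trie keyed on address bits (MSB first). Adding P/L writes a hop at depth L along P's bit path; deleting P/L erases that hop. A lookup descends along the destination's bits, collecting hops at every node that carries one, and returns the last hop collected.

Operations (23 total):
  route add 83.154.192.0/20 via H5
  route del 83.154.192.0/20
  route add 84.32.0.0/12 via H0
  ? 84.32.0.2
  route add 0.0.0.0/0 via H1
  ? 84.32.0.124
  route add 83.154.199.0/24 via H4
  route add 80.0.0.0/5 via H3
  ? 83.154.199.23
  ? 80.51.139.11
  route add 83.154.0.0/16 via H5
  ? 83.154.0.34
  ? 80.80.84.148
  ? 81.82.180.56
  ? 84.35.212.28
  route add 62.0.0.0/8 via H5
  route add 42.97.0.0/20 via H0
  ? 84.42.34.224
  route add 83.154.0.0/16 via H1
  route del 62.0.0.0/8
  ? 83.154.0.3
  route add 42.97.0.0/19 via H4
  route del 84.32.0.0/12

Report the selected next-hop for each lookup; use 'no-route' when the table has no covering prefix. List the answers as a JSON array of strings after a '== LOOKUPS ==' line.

Process each operation:
  + 83.154.192.0/20 (H5) depth=20
  - 83.154.192.0/20 clear@20
  + 84.32.0.0/12 (H0) depth=12
  lookup 84.32.0.2: bits 010101000010 walk d0:-→d1:-→d2:-→d3:-→d4:-→d5:-→d6:-→d7:-→d8:-→d9:-→d10:-→d11:-→d12:H0 -> H0
  + 0.0.0.0/0 (H1) depth=0
  lookup 84.32.0.124: bits 010101000010 walk d0:H1→d1:-→d2:-→d3:-→d4:-→d5:-→d6:-→d7:-→d8:-→d9:-→d10:-→d11:-→d12:H0 -> H0
  + 83.154.199.0/24 (H4) depth=24
  + 80.0.0.0/5 (H3) depth=5
  lookup 83.154.199.23: bits 010100111001101011000111 walk d0:H1→d1:-→d2:-→d3:-→d4:-→d5:H3→d6:-→d7:-→d8:-→d9:-→d10:-→d11:-→d12:-→d13:-→d14:-→d15:-→d16:-→d17:-→d18:-→d19:-→d20:-→d21:-→d22:-→d23:-→d24:H4 -> H4
  lookup 80.51.139.11: bits 010100 walk d0:H1→d1:-→d2:-→d3:-→d4:-→d5:H3→d6:- -> H3
  + 83.154.0.0/16 (H5) depth=16
  lookup 83.154.0.34: bits 0101001110011010 walk d0:H1→d1:-→d2:-→d3:-→d4:-→d5:H3→d6:-→d7:-→d8:-→d9:-→d10:-→d11:-→d12:-→d13:-→d14:-→d15:-→d16:H5 -> H5
  lookup 80.80.84.148: bits 010100 walk d0:H1→d1:-→d2:-→d3:-→d4:-→d5:H3→d6:- -> H3
  lookup 81.82.180.56: bits 010100 walk d0:H1→d1:-→d2:-→d3:-→d4:-→d5:H3→d6:- -> H3
  lookup 84.35.212.28: bits 010101000010 walk d0:H1→d1:-→d2:-→d3:-→d4:-→d5:H3→d6:-→d7:-→d8:-→d9:-→d10:-→d11:-→d12:H0 -> H0
  + 62.0.0.0/8 (H5) depth=8
  + 42.97.0.0/20 (H0) depth=20
  lookup 84.42.34.224: bits 010101000010 walk d0:H1→d1:-→d2:-→d3:-→d4:-→d5:H3→d6:-→d7:-→d8:-→d9:-→d10:-→d11:-→d12:H0 -> H0
  + 83.154.0.0/16 (H1) depth=16
  - 62.0.0.0/8 clear@8
  lookup 83.154.0.3: bits 0101001110011010 walk d0:H1→d1:-→d2:-→d3:-→d4:-→d5:H3→d6:-→d7:-→d8:-→d9:-→d10:-→d11:-→d12:-→d13:-→d14:-→d15:-→d16:H1 -> H1
  + 42.97.0.0/19 (H4) depth=19
  - 84.32.0.0/12 clear@12

== LOOKUPS ==
["H0","H0","H4","H3","H5","H3","H3","H0","H0","H1"]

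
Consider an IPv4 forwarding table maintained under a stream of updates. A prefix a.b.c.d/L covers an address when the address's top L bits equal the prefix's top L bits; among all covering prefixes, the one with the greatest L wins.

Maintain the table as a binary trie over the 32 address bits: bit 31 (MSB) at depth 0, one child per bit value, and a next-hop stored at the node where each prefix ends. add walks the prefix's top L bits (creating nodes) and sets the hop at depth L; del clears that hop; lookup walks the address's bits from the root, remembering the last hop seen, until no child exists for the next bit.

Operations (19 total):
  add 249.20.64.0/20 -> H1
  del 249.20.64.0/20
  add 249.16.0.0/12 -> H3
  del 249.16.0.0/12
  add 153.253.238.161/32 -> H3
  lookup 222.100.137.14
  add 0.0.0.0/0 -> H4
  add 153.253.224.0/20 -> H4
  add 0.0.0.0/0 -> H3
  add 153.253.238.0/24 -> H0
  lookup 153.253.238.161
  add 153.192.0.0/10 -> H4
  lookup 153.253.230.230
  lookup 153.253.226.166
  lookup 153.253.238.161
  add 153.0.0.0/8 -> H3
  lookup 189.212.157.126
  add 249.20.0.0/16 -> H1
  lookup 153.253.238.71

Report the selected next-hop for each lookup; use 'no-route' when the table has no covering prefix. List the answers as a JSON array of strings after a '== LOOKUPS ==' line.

Apply in order:
  + 249.20.64.0/20 (H1) depth=20
  del 249.20.64.0/20 (clear depth 20)
  + 249.16.0.0/12 (H3) depth=12
  del 249.16.0.0/12 (clear depth 12)
  + 153.253.238.161/32 (H3) depth=32
  Q 222.100.137.14: descend 11 ; hops seen [∅] ; pick no-route
  + 0.0.0.0/0 (H4) depth=0
  + 153.253.224.0/20 (H4) depth=20
  + 0.0.0.0/0 (H3) depth=0
  + 153.253.238.0/24 (H0) depth=24
  Q 153.253.238.161: descend 10011001111111011110111010100001 ; hops seen [H3,H4,H0,H3] ; pick H3
  + 153.192.0.0/10 (H4) depth=10
  Q 153.253.230.230: descend 10011001111111011110 ; hops seen [H3,H4,H4] ; pick H4
  Q 153.253.226.166: descend 10011001111111011110 ; hops seen [H3,H4,H4] ; pick H4
  Q 153.253.238.161: descend 10011001111111011110111010100001 ; hops seen [H3,H4,H4,H0,H3] ; pick H3
  + 153.0.0.0/8 (H3) depth=8
  Q 189.212.157.126: descend 10 ; hops seen [H3] ; pick H3
  + 249.20.0.0/16 (H1) depth=16
  Q 153.253.238.71: descend 100110011111110111101110 ; hops seen [H3,H3,H4,H4,H0] ; pick H0

== LOOKUPS ==
["no-route","H3","H4","H4","H3","H3","H0"]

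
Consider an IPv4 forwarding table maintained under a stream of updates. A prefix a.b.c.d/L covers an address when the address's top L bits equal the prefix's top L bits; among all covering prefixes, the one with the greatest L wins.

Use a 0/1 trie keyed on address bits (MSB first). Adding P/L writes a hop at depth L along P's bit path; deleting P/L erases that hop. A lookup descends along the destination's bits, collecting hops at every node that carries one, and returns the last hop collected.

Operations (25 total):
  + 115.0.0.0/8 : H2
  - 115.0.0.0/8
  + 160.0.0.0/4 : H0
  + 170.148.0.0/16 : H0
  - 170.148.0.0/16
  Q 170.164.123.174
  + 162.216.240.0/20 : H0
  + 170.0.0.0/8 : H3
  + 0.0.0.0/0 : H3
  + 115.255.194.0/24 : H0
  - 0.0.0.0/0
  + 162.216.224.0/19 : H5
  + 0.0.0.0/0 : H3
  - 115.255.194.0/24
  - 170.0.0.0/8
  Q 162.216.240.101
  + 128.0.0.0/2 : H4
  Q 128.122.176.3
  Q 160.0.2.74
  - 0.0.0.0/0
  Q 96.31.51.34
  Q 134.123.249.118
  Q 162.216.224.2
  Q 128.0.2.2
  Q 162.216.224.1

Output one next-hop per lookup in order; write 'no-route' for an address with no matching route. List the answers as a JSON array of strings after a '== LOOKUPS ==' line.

Trace:
  + 115.0.0.0/8 (H2) depth=8
  - 115.0.0.0/8 clear@8
  + 160.0.0.0/4 (H0) depth=4
  + 170.148.0.0/16 (H0) depth=16
  - 170.148.0.0/16 clear@16
  Q 170.164.123.174: descend 1010101010 ; hops seen [H0] ; pick H0
  + 162.216.240.0/20 (H0) depth=20
  + 170.0.0.0/8 (H3) depth=8
  + 0.0.0.0/0 (H3) depth=0
  + 115.255.194.0/24 (H0) depth=24
  - 0.0.0.0/0 clear@0
  + 162.216.224.0/19 (H5) depth=19
  + 0.0.0.0/0 (H3) depth=0
  - 115.255.194.0/24 clear@24
  - 170.0.0.0/8 clear@8
  Q 162.216.240.101: descend 10100010110110001111 ; hops seen [H3,H0,H5,H0] ; pick H0
  + 128.0.0.0/2 (H4) depth=2
  Q 128.122.176.3: descend 10 ; hops seen [H3,H4] ; pick H4
  Q 160.0.2.74: descend 101000 ; hops seen [H3,H4,H0] ; pick H0
  - 0.0.0.0/0 clear@0
  Q 96.31.51.34: descend 011 ; hops seen [∅] ; pick no-route
  Q 134.123.249.118: descend 10 ; hops seen [H4] ; pick H4
  Q 162.216.224.2: descend 1010001011011000111 ; hops seen [H4,H0,H5] ; pick H5
  Q 128.0.2.2: descend 10 ; hops seen [H4] ; pick H4
  Q 162.216.224.1: descend 1010001011011000111 ; hops seen [H4,H0,H5] ; pick H5

== LOOKUPS ==
["H0","H0","H4","H0","no-route","H4","H5","H4","H5"]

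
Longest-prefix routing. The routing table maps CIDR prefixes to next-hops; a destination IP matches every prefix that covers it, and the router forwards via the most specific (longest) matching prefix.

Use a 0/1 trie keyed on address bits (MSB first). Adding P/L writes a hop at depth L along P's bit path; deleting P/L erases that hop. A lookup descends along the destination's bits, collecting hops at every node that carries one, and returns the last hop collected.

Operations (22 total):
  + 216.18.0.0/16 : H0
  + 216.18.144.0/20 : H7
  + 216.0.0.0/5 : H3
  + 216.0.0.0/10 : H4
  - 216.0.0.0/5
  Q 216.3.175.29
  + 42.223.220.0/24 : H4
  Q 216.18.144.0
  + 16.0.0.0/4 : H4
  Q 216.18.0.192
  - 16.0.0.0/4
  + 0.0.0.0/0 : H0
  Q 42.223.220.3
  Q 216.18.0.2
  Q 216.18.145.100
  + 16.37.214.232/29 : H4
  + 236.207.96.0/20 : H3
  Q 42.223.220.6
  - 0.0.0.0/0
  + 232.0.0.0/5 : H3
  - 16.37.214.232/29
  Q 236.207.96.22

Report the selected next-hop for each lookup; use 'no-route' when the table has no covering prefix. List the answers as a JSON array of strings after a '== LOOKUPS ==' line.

Apply in order:
  + 216.18.0.0/16 (H0) depth=16
  + 216.18.144.0/20 (H7) depth=20
  + 216.0.0.0/5 (H3) depth=5
  + 216.0.0.0/10 (H4) depth=10
  del 216.0.0.0/5 (clear depth 5)
  lookup 216.3.175.29: bits 11011000000 walk d0:-→d1:-→d2:-→d3:-→d4:-→d5:-→d6:-→d7:-→d8:-→d9:-→d10:H4→d11:- -> H4
  + 42.223.220.0/24 (H4) depth=24
  lookup 216.18.144.0: bits 11011000000100101001 walk d0:-→d1:-→d2:-→d3:-→d4:-→d5:-→d6:-→d7:-→d8:-→d9:-→d10:H4→d11:-→d12:-→d13:-→d14:-→d15:-→d16:H0→d17:-→d18:-→d19:-→d20:H7 -> H7
  + 16.0.0.0/4 (H4) depth=4
  lookup 216.18.0.192: bits 1101100000010010 walk d0:-→d1:-→d2:-→d3:-→d4:-→d5:-→d6:-→d7:-→d8:-→d9:-→d10:H4→d11:-→d12:-→d13:-→d14:-→d15:-→d16:H0 -> H0
  del 16.0.0.0/4 (clear depth 4)
  + 0.0.0.0/0 (H0) depth=0
  lookup 42.223.220.3: bits 001010101101111111011100 walk d0:H0→d1:-→d2:-→d3:-→d4:-→d5:-→d6:-→d7:-→d8:-→d9:-→d10:-→d11:-→d12:-→d13:-→d14:-→d15:-→d16:-→d17:-→d18:-→d19:-→d20:-→d21:-→d22:-→d23:-→d24:H4 -> H4
  lookup 216.18.0.2: bits 1101100000010010 walk d0:H0→d1:-→d2:-→d3:-→d4:-→d5:-→d6:-→d7:-→d8:-→d9:-→d10:H4→d11:-→d12:-→d13:-→d14:-→d15:-→d16:H0 -> H0
  lookup 216.18.145.100: bits 11011000000100101001 walk d0:H0→d1:-→d2:-→d3:-→d4:-→d5:-→d6:-→d7:-→d8:-→d9:-→d10:H4→d11:-→d12:-→d13:-→d14:-→d15:-→d16:H0→d17:-→d18:-→d19:-→d20:H7 -> H7
  + 16.37.214.232/29 (H4) depth=29
  + 236.207.96.0/20 (H3) depth=20
  lookup 42.223.220.6: bits 001010101101111111011100 walk d0:H0→d1:-→d2:-→d3:-→d4:-→d5:-→d6:-→d7:-→d8:-→d9:-→d10:-→d11:-→d12:-→d13:-→d14:-→d15:-→d16:-→d17:-→d18:-→d19:-→d20:-→d21:-→d22:-→d23:-→d24:H4 -> H4
  del 0.0.0.0/0 (clear depth 0)
  + 232.0.0.0/5 (H3) depth=5
  del 16.37.214.232/29 (clear depth 29)
  lookup 236.207.96.22: bits 11101100110011110110 walk d0:-→d1:-→d2:-→d3:-→d4:-→d5:H3→d6:-→d7:-→d8:-→d9:-→d10:-→d11:-→d12:-→d13:-→d14:-→d15:-→d16:-→d17:-→d18:-→d19:-→d20:H3 -> H3

== LOOKUPS ==
["H4","H7","H0","H4","H0","H7","H4","H3"]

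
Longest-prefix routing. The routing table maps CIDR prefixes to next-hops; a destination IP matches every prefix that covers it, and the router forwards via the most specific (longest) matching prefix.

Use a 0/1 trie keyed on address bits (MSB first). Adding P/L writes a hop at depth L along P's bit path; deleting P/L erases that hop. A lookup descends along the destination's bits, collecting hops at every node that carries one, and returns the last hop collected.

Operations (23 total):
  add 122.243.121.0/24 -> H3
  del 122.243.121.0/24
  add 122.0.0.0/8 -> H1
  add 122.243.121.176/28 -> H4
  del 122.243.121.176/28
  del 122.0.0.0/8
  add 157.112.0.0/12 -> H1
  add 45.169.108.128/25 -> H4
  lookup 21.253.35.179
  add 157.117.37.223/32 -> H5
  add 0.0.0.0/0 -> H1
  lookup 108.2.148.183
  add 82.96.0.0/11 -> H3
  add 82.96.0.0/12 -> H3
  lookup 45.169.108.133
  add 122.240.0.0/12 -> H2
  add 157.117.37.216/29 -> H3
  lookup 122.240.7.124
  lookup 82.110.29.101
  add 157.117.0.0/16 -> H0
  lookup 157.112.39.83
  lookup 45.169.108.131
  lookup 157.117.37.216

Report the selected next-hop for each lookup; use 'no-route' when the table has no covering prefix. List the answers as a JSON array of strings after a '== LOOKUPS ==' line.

Trace:
  + 122.243.121.0/24 (H3) depth=24
  - 122.243.121.0/24 clear@24
  + 122.0.0.0/8 (H1) depth=8
  + 122.243.121.176/28 (H4) depth=28
  - 122.243.121.176/28 clear@28
  - 122.0.0.0/8 clear@8
  + 157.112.0.0/12 (H1) depth=12
  + 45.169.108.128/25 (H4) depth=25
  ? 21.253.35.179  path d0:-→d1:-→d2:-  best=no-route
  + 157.117.37.223/32 (H5) depth=32
  + 0.0.0.0/0 (H1) depth=0
  ? 108.2.148.183  path d0:H1→d1:-→d2:-→d3:-  best=H1
  + 82.96.0.0/11 (H3) depth=11
  + 82.96.0.0/12 (H3) depth=12
  ? 45.169.108.133  path d0:H1→d1:-→d2:-→d3:-→d4:-→d5:-→d6:-→d7:-→d8:-→d9:-→d10:-→d11:-→d12:-→d13:-→d14:-→d15:-→d16:-→d17:-→d18:-→d19:-→d20:-→d21:-→d22:-→d23:-→d24:-→d25:H4  best=H4
  + 122.240.0.0/12 (H2) depth=12
  + 157.117.37.216/29 (H3) depth=29
  ? 122.240.7.124  path d0:H1→d1:-→d2:-→d3:-→d4:-→d5:-→d6:-→d7:-→d8:-→d9:-→d10:-→d11:-→d12:H2→d13:-→d14:-  best=H2
  ? 82.110.29.101  path d0:H1→d1:-→d2:-→d3:-→d4:-→d5:-→d6:-→d7:-→d8:-→d9:-→d10:-→d11:H3→d12:H3  best=H3
  + 157.117.0.0/16 (H0) depth=16
  ? 157.112.39.83  path d0:H1→d1:-→d2:-→d3:-→d4:-→d5:-→d6:-→d7:-→d8:-→d9:-→d10:-→d11:-→d12:H1→d13:-  best=H1
  ? 45.169.108.131  path d0:H1→d1:-→d2:-→d3:-→d4:-→d5:-→d6:-→d7:-→d8:-→d9:-→d10:-→d11:-→d12:-→d13:-→d14:-→d15:-→d16:-→d17:-→d18:-→d19:-→d20:-→d21:-→d22:-→d23:-→d24:-→d25:H4  best=H4
  ? 157.117.37.216  path d0:H1→d1:-→d2:-→d3:-→d4:-→d5:-→d6:-→d7:-→d8:-→d9:-→d10:-→d11:-→d12:H1→d13:-→d14:-→d15:-→d16:H0→d17:-→d18:-→d19:-→d20:-→d21:-→d22:-→d23:-→d24:-→d25:-→d26:-→d27:-→d28:-→d29:H3  best=H3

== LOOKUPS ==
["no-route","H1","H4","H2","H3","H1","H4","H3"]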